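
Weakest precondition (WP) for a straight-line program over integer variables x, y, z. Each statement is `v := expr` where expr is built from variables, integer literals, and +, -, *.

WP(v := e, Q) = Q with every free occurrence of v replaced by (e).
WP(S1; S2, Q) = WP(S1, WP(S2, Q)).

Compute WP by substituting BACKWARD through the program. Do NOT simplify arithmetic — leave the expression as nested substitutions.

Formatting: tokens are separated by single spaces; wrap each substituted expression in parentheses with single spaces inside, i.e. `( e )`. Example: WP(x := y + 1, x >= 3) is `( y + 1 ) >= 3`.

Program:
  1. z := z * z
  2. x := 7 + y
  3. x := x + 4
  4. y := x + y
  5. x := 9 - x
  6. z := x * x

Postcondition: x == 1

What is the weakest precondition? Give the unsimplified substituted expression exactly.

Answer: ( 9 - ( ( 7 + y ) + 4 ) ) == 1

Derivation:
post: x == 1
stmt 6: z := x * x  -- replace 0 occurrence(s) of z with (x * x)
  => x == 1
stmt 5: x := 9 - x  -- replace 1 occurrence(s) of x with (9 - x)
  => ( 9 - x ) == 1
stmt 4: y := x + y  -- replace 0 occurrence(s) of y with (x + y)
  => ( 9 - x ) == 1
stmt 3: x := x + 4  -- replace 1 occurrence(s) of x with (x + 4)
  => ( 9 - ( x + 4 ) ) == 1
stmt 2: x := 7 + y  -- replace 1 occurrence(s) of x with (7 + y)
  => ( 9 - ( ( 7 + y ) + 4 ) ) == 1
stmt 1: z := z * z  -- replace 0 occurrence(s) of z with (z * z)
  => ( 9 - ( ( 7 + y ) + 4 ) ) == 1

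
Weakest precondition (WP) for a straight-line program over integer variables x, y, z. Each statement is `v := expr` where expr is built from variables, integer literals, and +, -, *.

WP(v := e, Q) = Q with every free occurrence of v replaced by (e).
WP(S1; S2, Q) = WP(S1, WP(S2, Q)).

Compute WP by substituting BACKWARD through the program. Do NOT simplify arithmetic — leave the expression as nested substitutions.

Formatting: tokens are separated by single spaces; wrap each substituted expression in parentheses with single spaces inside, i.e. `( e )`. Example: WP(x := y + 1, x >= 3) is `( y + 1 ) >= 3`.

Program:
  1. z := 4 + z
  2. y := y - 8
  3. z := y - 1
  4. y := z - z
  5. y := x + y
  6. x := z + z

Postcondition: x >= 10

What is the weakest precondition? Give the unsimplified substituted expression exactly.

Answer: ( ( ( y - 8 ) - 1 ) + ( ( y - 8 ) - 1 ) ) >= 10

Derivation:
post: x >= 10
stmt 6: x := z + z  -- replace 1 occurrence(s) of x with (z + z)
  => ( z + z ) >= 10
stmt 5: y := x + y  -- replace 0 occurrence(s) of y with (x + y)
  => ( z + z ) >= 10
stmt 4: y := z - z  -- replace 0 occurrence(s) of y with (z - z)
  => ( z + z ) >= 10
stmt 3: z := y - 1  -- replace 2 occurrence(s) of z with (y - 1)
  => ( ( y - 1 ) + ( y - 1 ) ) >= 10
stmt 2: y := y - 8  -- replace 2 occurrence(s) of y with (y - 8)
  => ( ( ( y - 8 ) - 1 ) + ( ( y - 8 ) - 1 ) ) >= 10
stmt 1: z := 4 + z  -- replace 0 occurrence(s) of z with (4 + z)
  => ( ( ( y - 8 ) - 1 ) + ( ( y - 8 ) - 1 ) ) >= 10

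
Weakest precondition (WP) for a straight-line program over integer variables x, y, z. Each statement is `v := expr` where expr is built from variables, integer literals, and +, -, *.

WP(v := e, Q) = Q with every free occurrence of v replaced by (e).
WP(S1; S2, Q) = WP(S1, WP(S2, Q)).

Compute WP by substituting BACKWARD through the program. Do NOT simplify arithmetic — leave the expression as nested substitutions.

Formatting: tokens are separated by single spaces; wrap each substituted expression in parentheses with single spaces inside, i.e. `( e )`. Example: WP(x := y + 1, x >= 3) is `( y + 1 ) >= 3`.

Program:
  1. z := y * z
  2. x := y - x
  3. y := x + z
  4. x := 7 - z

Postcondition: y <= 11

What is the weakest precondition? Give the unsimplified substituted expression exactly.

post: y <= 11
stmt 4: x := 7 - z  -- replace 0 occurrence(s) of x with (7 - z)
  => y <= 11
stmt 3: y := x + z  -- replace 1 occurrence(s) of y with (x + z)
  => ( x + z ) <= 11
stmt 2: x := y - x  -- replace 1 occurrence(s) of x with (y - x)
  => ( ( y - x ) + z ) <= 11
stmt 1: z := y * z  -- replace 1 occurrence(s) of z with (y * z)
  => ( ( y - x ) + ( y * z ) ) <= 11

Answer: ( ( y - x ) + ( y * z ) ) <= 11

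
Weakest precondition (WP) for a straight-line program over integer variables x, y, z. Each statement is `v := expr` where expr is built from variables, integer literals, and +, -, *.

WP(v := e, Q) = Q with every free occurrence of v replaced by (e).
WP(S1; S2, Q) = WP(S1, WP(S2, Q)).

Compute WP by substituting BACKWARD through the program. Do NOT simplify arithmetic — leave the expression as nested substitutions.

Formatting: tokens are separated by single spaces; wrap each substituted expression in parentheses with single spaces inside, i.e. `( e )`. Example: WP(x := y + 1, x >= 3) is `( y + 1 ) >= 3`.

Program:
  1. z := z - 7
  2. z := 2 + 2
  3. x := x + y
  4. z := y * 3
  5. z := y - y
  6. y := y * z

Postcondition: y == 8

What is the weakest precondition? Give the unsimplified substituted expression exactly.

post: y == 8
stmt 6: y := y * z  -- replace 1 occurrence(s) of y with (y * z)
  => ( y * z ) == 8
stmt 5: z := y - y  -- replace 1 occurrence(s) of z with (y - y)
  => ( y * ( y - y ) ) == 8
stmt 4: z := y * 3  -- replace 0 occurrence(s) of z with (y * 3)
  => ( y * ( y - y ) ) == 8
stmt 3: x := x + y  -- replace 0 occurrence(s) of x with (x + y)
  => ( y * ( y - y ) ) == 8
stmt 2: z := 2 + 2  -- replace 0 occurrence(s) of z with (2 + 2)
  => ( y * ( y - y ) ) == 8
stmt 1: z := z - 7  -- replace 0 occurrence(s) of z with (z - 7)
  => ( y * ( y - y ) ) == 8

Answer: ( y * ( y - y ) ) == 8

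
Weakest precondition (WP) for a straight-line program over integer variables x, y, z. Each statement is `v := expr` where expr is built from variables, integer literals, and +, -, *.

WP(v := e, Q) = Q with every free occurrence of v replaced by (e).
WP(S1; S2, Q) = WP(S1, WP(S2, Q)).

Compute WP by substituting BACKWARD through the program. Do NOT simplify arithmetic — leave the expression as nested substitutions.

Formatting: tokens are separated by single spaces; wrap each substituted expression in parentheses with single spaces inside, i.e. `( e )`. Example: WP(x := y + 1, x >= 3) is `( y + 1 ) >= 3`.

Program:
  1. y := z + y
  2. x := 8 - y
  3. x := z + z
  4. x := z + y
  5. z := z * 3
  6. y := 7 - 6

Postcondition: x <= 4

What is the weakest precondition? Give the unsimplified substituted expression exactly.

post: x <= 4
stmt 6: y := 7 - 6  -- replace 0 occurrence(s) of y with (7 - 6)
  => x <= 4
stmt 5: z := z * 3  -- replace 0 occurrence(s) of z with (z * 3)
  => x <= 4
stmt 4: x := z + y  -- replace 1 occurrence(s) of x with (z + y)
  => ( z + y ) <= 4
stmt 3: x := z + z  -- replace 0 occurrence(s) of x with (z + z)
  => ( z + y ) <= 4
stmt 2: x := 8 - y  -- replace 0 occurrence(s) of x with (8 - y)
  => ( z + y ) <= 4
stmt 1: y := z + y  -- replace 1 occurrence(s) of y with (z + y)
  => ( z + ( z + y ) ) <= 4

Answer: ( z + ( z + y ) ) <= 4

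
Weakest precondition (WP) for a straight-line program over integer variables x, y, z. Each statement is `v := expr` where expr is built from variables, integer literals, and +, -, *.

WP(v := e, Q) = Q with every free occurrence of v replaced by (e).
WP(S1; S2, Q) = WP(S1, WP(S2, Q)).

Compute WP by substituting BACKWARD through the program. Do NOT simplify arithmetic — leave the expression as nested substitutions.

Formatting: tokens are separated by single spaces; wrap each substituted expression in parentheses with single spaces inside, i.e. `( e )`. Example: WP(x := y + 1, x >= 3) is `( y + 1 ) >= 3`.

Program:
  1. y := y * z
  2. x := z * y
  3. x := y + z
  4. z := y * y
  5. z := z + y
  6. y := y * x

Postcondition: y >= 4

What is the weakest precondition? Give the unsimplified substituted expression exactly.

Answer: ( ( y * z ) * ( ( y * z ) + z ) ) >= 4

Derivation:
post: y >= 4
stmt 6: y := y * x  -- replace 1 occurrence(s) of y with (y * x)
  => ( y * x ) >= 4
stmt 5: z := z + y  -- replace 0 occurrence(s) of z with (z + y)
  => ( y * x ) >= 4
stmt 4: z := y * y  -- replace 0 occurrence(s) of z with (y * y)
  => ( y * x ) >= 4
stmt 3: x := y + z  -- replace 1 occurrence(s) of x with (y + z)
  => ( y * ( y + z ) ) >= 4
stmt 2: x := z * y  -- replace 0 occurrence(s) of x with (z * y)
  => ( y * ( y + z ) ) >= 4
stmt 1: y := y * z  -- replace 2 occurrence(s) of y with (y * z)
  => ( ( y * z ) * ( ( y * z ) + z ) ) >= 4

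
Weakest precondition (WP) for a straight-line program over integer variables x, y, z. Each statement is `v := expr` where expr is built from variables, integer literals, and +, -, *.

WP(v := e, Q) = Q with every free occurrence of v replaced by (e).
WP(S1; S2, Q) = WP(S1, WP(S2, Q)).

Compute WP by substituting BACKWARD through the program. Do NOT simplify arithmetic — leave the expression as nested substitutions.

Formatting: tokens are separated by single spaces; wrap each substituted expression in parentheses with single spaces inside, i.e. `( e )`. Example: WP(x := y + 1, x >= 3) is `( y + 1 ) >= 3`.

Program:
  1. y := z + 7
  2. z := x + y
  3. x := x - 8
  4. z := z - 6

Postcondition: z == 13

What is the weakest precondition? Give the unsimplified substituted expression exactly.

post: z == 13
stmt 4: z := z - 6  -- replace 1 occurrence(s) of z with (z - 6)
  => ( z - 6 ) == 13
stmt 3: x := x - 8  -- replace 0 occurrence(s) of x with (x - 8)
  => ( z - 6 ) == 13
stmt 2: z := x + y  -- replace 1 occurrence(s) of z with (x + y)
  => ( ( x + y ) - 6 ) == 13
stmt 1: y := z + 7  -- replace 1 occurrence(s) of y with (z + 7)
  => ( ( x + ( z + 7 ) ) - 6 ) == 13

Answer: ( ( x + ( z + 7 ) ) - 6 ) == 13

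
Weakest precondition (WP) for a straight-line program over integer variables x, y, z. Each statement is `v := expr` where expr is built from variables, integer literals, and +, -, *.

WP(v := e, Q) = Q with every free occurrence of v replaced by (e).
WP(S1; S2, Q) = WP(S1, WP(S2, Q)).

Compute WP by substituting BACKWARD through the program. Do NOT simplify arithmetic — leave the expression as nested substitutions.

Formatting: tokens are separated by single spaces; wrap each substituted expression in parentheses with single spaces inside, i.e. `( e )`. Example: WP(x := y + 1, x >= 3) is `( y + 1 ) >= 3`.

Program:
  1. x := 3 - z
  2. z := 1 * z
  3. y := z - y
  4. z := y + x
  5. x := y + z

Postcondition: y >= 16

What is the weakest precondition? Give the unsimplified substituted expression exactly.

post: y >= 16
stmt 5: x := y + z  -- replace 0 occurrence(s) of x with (y + z)
  => y >= 16
stmt 4: z := y + x  -- replace 0 occurrence(s) of z with (y + x)
  => y >= 16
stmt 3: y := z - y  -- replace 1 occurrence(s) of y with (z - y)
  => ( z - y ) >= 16
stmt 2: z := 1 * z  -- replace 1 occurrence(s) of z with (1 * z)
  => ( ( 1 * z ) - y ) >= 16
stmt 1: x := 3 - z  -- replace 0 occurrence(s) of x with (3 - z)
  => ( ( 1 * z ) - y ) >= 16

Answer: ( ( 1 * z ) - y ) >= 16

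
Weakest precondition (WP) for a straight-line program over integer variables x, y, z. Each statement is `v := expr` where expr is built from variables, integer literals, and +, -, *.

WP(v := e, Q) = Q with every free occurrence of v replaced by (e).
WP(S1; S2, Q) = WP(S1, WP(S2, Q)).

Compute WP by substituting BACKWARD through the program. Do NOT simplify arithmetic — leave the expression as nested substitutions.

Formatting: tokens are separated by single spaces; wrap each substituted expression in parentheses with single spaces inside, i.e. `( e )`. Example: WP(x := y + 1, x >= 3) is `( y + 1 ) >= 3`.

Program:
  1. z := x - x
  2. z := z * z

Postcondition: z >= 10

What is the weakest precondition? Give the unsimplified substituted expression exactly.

Answer: ( ( x - x ) * ( x - x ) ) >= 10

Derivation:
post: z >= 10
stmt 2: z := z * z  -- replace 1 occurrence(s) of z with (z * z)
  => ( z * z ) >= 10
stmt 1: z := x - x  -- replace 2 occurrence(s) of z with (x - x)
  => ( ( x - x ) * ( x - x ) ) >= 10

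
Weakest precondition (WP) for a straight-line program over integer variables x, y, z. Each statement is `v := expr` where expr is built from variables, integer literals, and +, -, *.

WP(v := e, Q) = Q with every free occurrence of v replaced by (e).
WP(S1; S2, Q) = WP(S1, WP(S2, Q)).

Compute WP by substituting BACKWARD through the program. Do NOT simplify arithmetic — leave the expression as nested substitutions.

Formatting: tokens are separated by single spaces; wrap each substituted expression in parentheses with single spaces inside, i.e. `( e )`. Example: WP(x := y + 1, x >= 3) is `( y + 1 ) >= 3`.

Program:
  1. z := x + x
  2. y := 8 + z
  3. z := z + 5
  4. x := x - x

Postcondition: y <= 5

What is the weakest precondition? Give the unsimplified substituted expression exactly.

Answer: ( 8 + ( x + x ) ) <= 5

Derivation:
post: y <= 5
stmt 4: x := x - x  -- replace 0 occurrence(s) of x with (x - x)
  => y <= 5
stmt 3: z := z + 5  -- replace 0 occurrence(s) of z with (z + 5)
  => y <= 5
stmt 2: y := 8 + z  -- replace 1 occurrence(s) of y with (8 + z)
  => ( 8 + z ) <= 5
stmt 1: z := x + x  -- replace 1 occurrence(s) of z with (x + x)
  => ( 8 + ( x + x ) ) <= 5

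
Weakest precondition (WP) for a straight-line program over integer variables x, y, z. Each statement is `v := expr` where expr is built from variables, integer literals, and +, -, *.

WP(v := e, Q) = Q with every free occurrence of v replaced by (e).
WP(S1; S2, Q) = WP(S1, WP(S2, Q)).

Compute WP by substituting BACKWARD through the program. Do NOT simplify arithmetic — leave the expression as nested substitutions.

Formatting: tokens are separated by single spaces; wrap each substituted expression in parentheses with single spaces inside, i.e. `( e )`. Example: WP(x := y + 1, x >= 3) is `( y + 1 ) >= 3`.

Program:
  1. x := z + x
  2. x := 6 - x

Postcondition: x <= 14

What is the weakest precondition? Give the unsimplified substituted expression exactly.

post: x <= 14
stmt 2: x := 6 - x  -- replace 1 occurrence(s) of x with (6 - x)
  => ( 6 - x ) <= 14
stmt 1: x := z + x  -- replace 1 occurrence(s) of x with (z + x)
  => ( 6 - ( z + x ) ) <= 14

Answer: ( 6 - ( z + x ) ) <= 14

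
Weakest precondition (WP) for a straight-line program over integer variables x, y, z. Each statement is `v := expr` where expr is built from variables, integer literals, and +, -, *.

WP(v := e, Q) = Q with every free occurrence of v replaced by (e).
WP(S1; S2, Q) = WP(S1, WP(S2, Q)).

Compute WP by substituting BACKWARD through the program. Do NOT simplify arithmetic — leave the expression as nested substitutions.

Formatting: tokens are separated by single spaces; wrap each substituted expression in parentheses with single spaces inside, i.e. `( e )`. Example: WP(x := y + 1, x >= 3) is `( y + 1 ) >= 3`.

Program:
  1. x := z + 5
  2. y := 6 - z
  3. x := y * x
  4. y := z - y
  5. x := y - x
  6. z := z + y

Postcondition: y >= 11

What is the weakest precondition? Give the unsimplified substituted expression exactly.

Answer: ( z - ( 6 - z ) ) >= 11

Derivation:
post: y >= 11
stmt 6: z := z + y  -- replace 0 occurrence(s) of z with (z + y)
  => y >= 11
stmt 5: x := y - x  -- replace 0 occurrence(s) of x with (y - x)
  => y >= 11
stmt 4: y := z - y  -- replace 1 occurrence(s) of y with (z - y)
  => ( z - y ) >= 11
stmt 3: x := y * x  -- replace 0 occurrence(s) of x with (y * x)
  => ( z - y ) >= 11
stmt 2: y := 6 - z  -- replace 1 occurrence(s) of y with (6 - z)
  => ( z - ( 6 - z ) ) >= 11
stmt 1: x := z + 5  -- replace 0 occurrence(s) of x with (z + 5)
  => ( z - ( 6 - z ) ) >= 11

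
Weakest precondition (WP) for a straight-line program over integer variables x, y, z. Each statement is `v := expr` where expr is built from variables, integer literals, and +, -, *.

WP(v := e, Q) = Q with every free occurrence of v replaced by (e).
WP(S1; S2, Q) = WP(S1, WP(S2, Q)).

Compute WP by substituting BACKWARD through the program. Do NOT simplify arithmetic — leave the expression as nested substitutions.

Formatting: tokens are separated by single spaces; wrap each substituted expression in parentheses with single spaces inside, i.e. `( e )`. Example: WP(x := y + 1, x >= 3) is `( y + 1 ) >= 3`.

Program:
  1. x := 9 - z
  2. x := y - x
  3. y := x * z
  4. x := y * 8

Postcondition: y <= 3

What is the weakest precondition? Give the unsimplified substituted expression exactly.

Answer: ( ( y - ( 9 - z ) ) * z ) <= 3

Derivation:
post: y <= 3
stmt 4: x := y * 8  -- replace 0 occurrence(s) of x with (y * 8)
  => y <= 3
stmt 3: y := x * z  -- replace 1 occurrence(s) of y with (x * z)
  => ( x * z ) <= 3
stmt 2: x := y - x  -- replace 1 occurrence(s) of x with (y - x)
  => ( ( y - x ) * z ) <= 3
stmt 1: x := 9 - z  -- replace 1 occurrence(s) of x with (9 - z)
  => ( ( y - ( 9 - z ) ) * z ) <= 3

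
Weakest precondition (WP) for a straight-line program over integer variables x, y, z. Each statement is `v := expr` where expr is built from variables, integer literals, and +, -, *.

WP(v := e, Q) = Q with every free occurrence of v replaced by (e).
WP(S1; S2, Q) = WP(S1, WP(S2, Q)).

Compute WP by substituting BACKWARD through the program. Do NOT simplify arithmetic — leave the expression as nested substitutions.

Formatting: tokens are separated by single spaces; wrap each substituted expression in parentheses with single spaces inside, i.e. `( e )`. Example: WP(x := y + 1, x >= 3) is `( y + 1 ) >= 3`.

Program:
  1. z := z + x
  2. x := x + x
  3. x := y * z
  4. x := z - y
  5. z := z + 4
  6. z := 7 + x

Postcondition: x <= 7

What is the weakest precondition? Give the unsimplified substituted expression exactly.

Answer: ( ( z + x ) - y ) <= 7

Derivation:
post: x <= 7
stmt 6: z := 7 + x  -- replace 0 occurrence(s) of z with (7 + x)
  => x <= 7
stmt 5: z := z + 4  -- replace 0 occurrence(s) of z with (z + 4)
  => x <= 7
stmt 4: x := z - y  -- replace 1 occurrence(s) of x with (z - y)
  => ( z - y ) <= 7
stmt 3: x := y * z  -- replace 0 occurrence(s) of x with (y * z)
  => ( z - y ) <= 7
stmt 2: x := x + x  -- replace 0 occurrence(s) of x with (x + x)
  => ( z - y ) <= 7
stmt 1: z := z + x  -- replace 1 occurrence(s) of z with (z + x)
  => ( ( z + x ) - y ) <= 7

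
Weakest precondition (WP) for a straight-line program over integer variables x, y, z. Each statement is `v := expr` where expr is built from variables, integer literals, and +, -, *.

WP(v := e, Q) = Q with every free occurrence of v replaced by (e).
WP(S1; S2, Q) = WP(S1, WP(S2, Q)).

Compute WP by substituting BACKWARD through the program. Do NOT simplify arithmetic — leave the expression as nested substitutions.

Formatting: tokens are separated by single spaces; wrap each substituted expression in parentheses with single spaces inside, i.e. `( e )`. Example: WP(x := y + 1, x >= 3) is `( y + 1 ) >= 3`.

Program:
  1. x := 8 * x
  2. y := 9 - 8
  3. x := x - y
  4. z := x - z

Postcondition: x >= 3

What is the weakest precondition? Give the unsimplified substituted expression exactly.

post: x >= 3
stmt 4: z := x - z  -- replace 0 occurrence(s) of z with (x - z)
  => x >= 3
stmt 3: x := x - y  -- replace 1 occurrence(s) of x with (x - y)
  => ( x - y ) >= 3
stmt 2: y := 9 - 8  -- replace 1 occurrence(s) of y with (9 - 8)
  => ( x - ( 9 - 8 ) ) >= 3
stmt 1: x := 8 * x  -- replace 1 occurrence(s) of x with (8 * x)
  => ( ( 8 * x ) - ( 9 - 8 ) ) >= 3

Answer: ( ( 8 * x ) - ( 9 - 8 ) ) >= 3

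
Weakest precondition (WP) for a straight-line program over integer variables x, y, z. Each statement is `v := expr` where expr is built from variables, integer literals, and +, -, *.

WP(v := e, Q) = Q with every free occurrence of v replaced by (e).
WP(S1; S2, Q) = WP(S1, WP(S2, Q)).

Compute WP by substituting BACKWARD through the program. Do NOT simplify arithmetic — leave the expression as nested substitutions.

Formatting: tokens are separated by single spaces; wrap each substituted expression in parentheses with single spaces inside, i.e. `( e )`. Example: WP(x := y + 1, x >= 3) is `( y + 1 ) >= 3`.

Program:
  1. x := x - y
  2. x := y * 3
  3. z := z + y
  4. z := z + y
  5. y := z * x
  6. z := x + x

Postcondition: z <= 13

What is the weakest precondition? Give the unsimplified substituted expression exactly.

post: z <= 13
stmt 6: z := x + x  -- replace 1 occurrence(s) of z with (x + x)
  => ( x + x ) <= 13
stmt 5: y := z * x  -- replace 0 occurrence(s) of y with (z * x)
  => ( x + x ) <= 13
stmt 4: z := z + y  -- replace 0 occurrence(s) of z with (z + y)
  => ( x + x ) <= 13
stmt 3: z := z + y  -- replace 0 occurrence(s) of z with (z + y)
  => ( x + x ) <= 13
stmt 2: x := y * 3  -- replace 2 occurrence(s) of x with (y * 3)
  => ( ( y * 3 ) + ( y * 3 ) ) <= 13
stmt 1: x := x - y  -- replace 0 occurrence(s) of x with (x - y)
  => ( ( y * 3 ) + ( y * 3 ) ) <= 13

Answer: ( ( y * 3 ) + ( y * 3 ) ) <= 13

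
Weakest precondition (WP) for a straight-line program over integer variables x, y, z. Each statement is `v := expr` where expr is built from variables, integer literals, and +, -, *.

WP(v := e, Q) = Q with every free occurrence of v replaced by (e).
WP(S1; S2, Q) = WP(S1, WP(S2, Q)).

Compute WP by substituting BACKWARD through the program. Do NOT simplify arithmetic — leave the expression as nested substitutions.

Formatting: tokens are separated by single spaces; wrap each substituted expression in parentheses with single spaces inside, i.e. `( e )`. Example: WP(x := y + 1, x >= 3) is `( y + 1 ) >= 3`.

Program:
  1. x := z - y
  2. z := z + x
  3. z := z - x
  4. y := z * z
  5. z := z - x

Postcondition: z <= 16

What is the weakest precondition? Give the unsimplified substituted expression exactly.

Answer: ( ( ( z + ( z - y ) ) - ( z - y ) ) - ( z - y ) ) <= 16

Derivation:
post: z <= 16
stmt 5: z := z - x  -- replace 1 occurrence(s) of z with (z - x)
  => ( z - x ) <= 16
stmt 4: y := z * z  -- replace 0 occurrence(s) of y with (z * z)
  => ( z - x ) <= 16
stmt 3: z := z - x  -- replace 1 occurrence(s) of z with (z - x)
  => ( ( z - x ) - x ) <= 16
stmt 2: z := z + x  -- replace 1 occurrence(s) of z with (z + x)
  => ( ( ( z + x ) - x ) - x ) <= 16
stmt 1: x := z - y  -- replace 3 occurrence(s) of x with (z - y)
  => ( ( ( z + ( z - y ) ) - ( z - y ) ) - ( z - y ) ) <= 16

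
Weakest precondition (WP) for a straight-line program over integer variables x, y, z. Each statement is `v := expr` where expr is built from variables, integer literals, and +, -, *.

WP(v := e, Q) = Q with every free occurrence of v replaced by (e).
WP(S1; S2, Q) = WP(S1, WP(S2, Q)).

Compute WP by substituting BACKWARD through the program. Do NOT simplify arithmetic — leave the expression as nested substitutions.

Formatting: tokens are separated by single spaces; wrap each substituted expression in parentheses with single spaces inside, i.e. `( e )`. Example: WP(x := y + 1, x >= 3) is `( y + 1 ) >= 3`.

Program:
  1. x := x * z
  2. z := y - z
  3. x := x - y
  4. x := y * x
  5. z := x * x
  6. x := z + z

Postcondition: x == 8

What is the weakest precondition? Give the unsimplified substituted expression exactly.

Answer: ( ( ( y * ( ( x * z ) - y ) ) * ( y * ( ( x * z ) - y ) ) ) + ( ( y * ( ( x * z ) - y ) ) * ( y * ( ( x * z ) - y ) ) ) ) == 8

Derivation:
post: x == 8
stmt 6: x := z + z  -- replace 1 occurrence(s) of x with (z + z)
  => ( z + z ) == 8
stmt 5: z := x * x  -- replace 2 occurrence(s) of z with (x * x)
  => ( ( x * x ) + ( x * x ) ) == 8
stmt 4: x := y * x  -- replace 4 occurrence(s) of x with (y * x)
  => ( ( ( y * x ) * ( y * x ) ) + ( ( y * x ) * ( y * x ) ) ) == 8
stmt 3: x := x - y  -- replace 4 occurrence(s) of x with (x - y)
  => ( ( ( y * ( x - y ) ) * ( y * ( x - y ) ) ) + ( ( y * ( x - y ) ) * ( y * ( x - y ) ) ) ) == 8
stmt 2: z := y - z  -- replace 0 occurrence(s) of z with (y - z)
  => ( ( ( y * ( x - y ) ) * ( y * ( x - y ) ) ) + ( ( y * ( x - y ) ) * ( y * ( x - y ) ) ) ) == 8
stmt 1: x := x * z  -- replace 4 occurrence(s) of x with (x * z)
  => ( ( ( y * ( ( x * z ) - y ) ) * ( y * ( ( x * z ) - y ) ) ) + ( ( y * ( ( x * z ) - y ) ) * ( y * ( ( x * z ) - y ) ) ) ) == 8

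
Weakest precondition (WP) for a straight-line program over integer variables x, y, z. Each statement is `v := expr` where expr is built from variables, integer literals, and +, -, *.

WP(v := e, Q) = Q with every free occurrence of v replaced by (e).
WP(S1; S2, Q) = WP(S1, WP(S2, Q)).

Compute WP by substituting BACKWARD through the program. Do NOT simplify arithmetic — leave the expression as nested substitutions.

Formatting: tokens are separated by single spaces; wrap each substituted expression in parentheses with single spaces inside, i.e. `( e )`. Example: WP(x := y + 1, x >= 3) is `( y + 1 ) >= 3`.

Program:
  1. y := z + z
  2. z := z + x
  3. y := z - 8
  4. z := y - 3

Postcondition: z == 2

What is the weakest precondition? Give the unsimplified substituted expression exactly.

Answer: ( ( ( z + x ) - 8 ) - 3 ) == 2

Derivation:
post: z == 2
stmt 4: z := y - 3  -- replace 1 occurrence(s) of z with (y - 3)
  => ( y - 3 ) == 2
stmt 3: y := z - 8  -- replace 1 occurrence(s) of y with (z - 8)
  => ( ( z - 8 ) - 3 ) == 2
stmt 2: z := z + x  -- replace 1 occurrence(s) of z with (z + x)
  => ( ( ( z + x ) - 8 ) - 3 ) == 2
stmt 1: y := z + z  -- replace 0 occurrence(s) of y with (z + z)
  => ( ( ( z + x ) - 8 ) - 3 ) == 2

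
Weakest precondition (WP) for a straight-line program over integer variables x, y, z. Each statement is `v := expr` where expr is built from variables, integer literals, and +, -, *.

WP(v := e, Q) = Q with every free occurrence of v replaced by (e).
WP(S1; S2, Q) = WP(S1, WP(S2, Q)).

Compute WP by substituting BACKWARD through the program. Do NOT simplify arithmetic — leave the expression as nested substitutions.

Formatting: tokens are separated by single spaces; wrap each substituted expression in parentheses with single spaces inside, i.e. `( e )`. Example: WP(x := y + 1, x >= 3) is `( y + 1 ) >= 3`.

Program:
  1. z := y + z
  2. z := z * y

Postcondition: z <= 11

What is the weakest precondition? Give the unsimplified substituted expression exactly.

Answer: ( ( y + z ) * y ) <= 11

Derivation:
post: z <= 11
stmt 2: z := z * y  -- replace 1 occurrence(s) of z with (z * y)
  => ( z * y ) <= 11
stmt 1: z := y + z  -- replace 1 occurrence(s) of z with (y + z)
  => ( ( y + z ) * y ) <= 11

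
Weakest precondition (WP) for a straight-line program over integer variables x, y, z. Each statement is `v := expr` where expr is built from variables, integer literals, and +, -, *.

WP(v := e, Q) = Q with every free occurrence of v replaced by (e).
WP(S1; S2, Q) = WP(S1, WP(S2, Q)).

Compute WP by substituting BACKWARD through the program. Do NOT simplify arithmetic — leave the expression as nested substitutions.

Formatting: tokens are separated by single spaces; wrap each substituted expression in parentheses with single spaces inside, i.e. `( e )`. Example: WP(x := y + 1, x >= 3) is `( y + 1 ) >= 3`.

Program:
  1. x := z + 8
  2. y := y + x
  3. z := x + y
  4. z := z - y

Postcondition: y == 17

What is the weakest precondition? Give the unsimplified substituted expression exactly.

post: y == 17
stmt 4: z := z - y  -- replace 0 occurrence(s) of z with (z - y)
  => y == 17
stmt 3: z := x + y  -- replace 0 occurrence(s) of z with (x + y)
  => y == 17
stmt 2: y := y + x  -- replace 1 occurrence(s) of y with (y + x)
  => ( y + x ) == 17
stmt 1: x := z + 8  -- replace 1 occurrence(s) of x with (z + 8)
  => ( y + ( z + 8 ) ) == 17

Answer: ( y + ( z + 8 ) ) == 17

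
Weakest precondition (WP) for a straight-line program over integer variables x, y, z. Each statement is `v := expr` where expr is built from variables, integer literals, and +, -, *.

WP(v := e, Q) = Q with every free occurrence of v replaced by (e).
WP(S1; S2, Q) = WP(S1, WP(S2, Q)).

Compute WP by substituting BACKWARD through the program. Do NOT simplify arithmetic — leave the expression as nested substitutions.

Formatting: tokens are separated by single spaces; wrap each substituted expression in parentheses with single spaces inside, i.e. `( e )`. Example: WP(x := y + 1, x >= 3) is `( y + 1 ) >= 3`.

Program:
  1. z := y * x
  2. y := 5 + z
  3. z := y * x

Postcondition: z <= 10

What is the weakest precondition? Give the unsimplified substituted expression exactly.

post: z <= 10
stmt 3: z := y * x  -- replace 1 occurrence(s) of z with (y * x)
  => ( y * x ) <= 10
stmt 2: y := 5 + z  -- replace 1 occurrence(s) of y with (5 + z)
  => ( ( 5 + z ) * x ) <= 10
stmt 1: z := y * x  -- replace 1 occurrence(s) of z with (y * x)
  => ( ( 5 + ( y * x ) ) * x ) <= 10

Answer: ( ( 5 + ( y * x ) ) * x ) <= 10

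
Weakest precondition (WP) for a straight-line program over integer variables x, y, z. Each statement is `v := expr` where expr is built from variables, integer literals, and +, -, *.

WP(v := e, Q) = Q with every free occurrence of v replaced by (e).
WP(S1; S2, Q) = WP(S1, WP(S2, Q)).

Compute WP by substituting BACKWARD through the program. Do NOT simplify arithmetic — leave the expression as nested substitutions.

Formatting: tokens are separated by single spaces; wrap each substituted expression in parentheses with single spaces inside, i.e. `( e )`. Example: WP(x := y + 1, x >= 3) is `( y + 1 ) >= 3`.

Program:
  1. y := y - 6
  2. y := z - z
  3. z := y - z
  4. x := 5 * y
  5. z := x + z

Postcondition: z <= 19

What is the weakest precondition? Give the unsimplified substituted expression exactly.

post: z <= 19
stmt 5: z := x + z  -- replace 1 occurrence(s) of z with (x + z)
  => ( x + z ) <= 19
stmt 4: x := 5 * y  -- replace 1 occurrence(s) of x with (5 * y)
  => ( ( 5 * y ) + z ) <= 19
stmt 3: z := y - z  -- replace 1 occurrence(s) of z with (y - z)
  => ( ( 5 * y ) + ( y - z ) ) <= 19
stmt 2: y := z - z  -- replace 2 occurrence(s) of y with (z - z)
  => ( ( 5 * ( z - z ) ) + ( ( z - z ) - z ) ) <= 19
stmt 1: y := y - 6  -- replace 0 occurrence(s) of y with (y - 6)
  => ( ( 5 * ( z - z ) ) + ( ( z - z ) - z ) ) <= 19

Answer: ( ( 5 * ( z - z ) ) + ( ( z - z ) - z ) ) <= 19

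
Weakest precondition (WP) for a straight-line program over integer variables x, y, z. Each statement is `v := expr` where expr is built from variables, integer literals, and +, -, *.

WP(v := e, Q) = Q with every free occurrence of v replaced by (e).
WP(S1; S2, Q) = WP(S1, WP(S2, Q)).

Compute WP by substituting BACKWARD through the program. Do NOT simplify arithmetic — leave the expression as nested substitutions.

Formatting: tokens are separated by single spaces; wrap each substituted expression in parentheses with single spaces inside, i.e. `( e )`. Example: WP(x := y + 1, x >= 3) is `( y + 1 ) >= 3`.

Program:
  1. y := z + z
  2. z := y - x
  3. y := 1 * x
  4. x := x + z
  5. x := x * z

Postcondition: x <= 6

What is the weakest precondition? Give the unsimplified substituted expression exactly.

post: x <= 6
stmt 5: x := x * z  -- replace 1 occurrence(s) of x with (x * z)
  => ( x * z ) <= 6
stmt 4: x := x + z  -- replace 1 occurrence(s) of x with (x + z)
  => ( ( x + z ) * z ) <= 6
stmt 3: y := 1 * x  -- replace 0 occurrence(s) of y with (1 * x)
  => ( ( x + z ) * z ) <= 6
stmt 2: z := y - x  -- replace 2 occurrence(s) of z with (y - x)
  => ( ( x + ( y - x ) ) * ( y - x ) ) <= 6
stmt 1: y := z + z  -- replace 2 occurrence(s) of y with (z + z)
  => ( ( x + ( ( z + z ) - x ) ) * ( ( z + z ) - x ) ) <= 6

Answer: ( ( x + ( ( z + z ) - x ) ) * ( ( z + z ) - x ) ) <= 6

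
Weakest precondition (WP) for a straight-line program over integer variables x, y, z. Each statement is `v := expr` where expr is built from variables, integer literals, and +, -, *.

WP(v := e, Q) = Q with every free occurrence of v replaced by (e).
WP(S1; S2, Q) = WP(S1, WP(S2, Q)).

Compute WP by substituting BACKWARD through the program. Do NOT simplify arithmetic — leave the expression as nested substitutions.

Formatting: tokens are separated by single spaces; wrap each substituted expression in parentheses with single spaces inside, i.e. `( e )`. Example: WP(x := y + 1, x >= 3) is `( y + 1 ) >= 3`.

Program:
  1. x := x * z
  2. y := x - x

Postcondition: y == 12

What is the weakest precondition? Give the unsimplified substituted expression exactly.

Answer: ( ( x * z ) - ( x * z ) ) == 12

Derivation:
post: y == 12
stmt 2: y := x - x  -- replace 1 occurrence(s) of y with (x - x)
  => ( x - x ) == 12
stmt 1: x := x * z  -- replace 2 occurrence(s) of x with (x * z)
  => ( ( x * z ) - ( x * z ) ) == 12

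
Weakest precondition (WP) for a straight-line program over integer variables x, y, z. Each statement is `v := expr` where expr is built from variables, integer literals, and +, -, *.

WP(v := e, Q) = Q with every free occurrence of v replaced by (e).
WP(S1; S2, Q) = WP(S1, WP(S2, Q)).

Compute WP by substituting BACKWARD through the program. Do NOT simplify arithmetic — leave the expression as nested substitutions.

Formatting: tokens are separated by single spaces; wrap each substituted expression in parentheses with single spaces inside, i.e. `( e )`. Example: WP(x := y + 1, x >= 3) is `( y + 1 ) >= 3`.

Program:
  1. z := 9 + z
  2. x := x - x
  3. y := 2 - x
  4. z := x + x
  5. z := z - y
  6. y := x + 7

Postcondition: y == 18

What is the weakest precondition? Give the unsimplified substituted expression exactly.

post: y == 18
stmt 6: y := x + 7  -- replace 1 occurrence(s) of y with (x + 7)
  => ( x + 7 ) == 18
stmt 5: z := z - y  -- replace 0 occurrence(s) of z with (z - y)
  => ( x + 7 ) == 18
stmt 4: z := x + x  -- replace 0 occurrence(s) of z with (x + x)
  => ( x + 7 ) == 18
stmt 3: y := 2 - x  -- replace 0 occurrence(s) of y with (2 - x)
  => ( x + 7 ) == 18
stmt 2: x := x - x  -- replace 1 occurrence(s) of x with (x - x)
  => ( ( x - x ) + 7 ) == 18
stmt 1: z := 9 + z  -- replace 0 occurrence(s) of z with (9 + z)
  => ( ( x - x ) + 7 ) == 18

Answer: ( ( x - x ) + 7 ) == 18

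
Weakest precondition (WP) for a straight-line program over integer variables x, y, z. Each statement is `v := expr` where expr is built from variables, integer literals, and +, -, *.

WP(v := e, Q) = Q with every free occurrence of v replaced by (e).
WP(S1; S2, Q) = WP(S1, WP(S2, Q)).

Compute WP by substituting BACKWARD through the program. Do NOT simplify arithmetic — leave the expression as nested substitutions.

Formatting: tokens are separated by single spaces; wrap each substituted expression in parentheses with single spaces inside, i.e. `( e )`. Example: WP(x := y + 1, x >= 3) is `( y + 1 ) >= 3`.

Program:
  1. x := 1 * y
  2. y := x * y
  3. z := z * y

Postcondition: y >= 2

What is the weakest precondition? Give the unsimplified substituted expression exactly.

Answer: ( ( 1 * y ) * y ) >= 2

Derivation:
post: y >= 2
stmt 3: z := z * y  -- replace 0 occurrence(s) of z with (z * y)
  => y >= 2
stmt 2: y := x * y  -- replace 1 occurrence(s) of y with (x * y)
  => ( x * y ) >= 2
stmt 1: x := 1 * y  -- replace 1 occurrence(s) of x with (1 * y)
  => ( ( 1 * y ) * y ) >= 2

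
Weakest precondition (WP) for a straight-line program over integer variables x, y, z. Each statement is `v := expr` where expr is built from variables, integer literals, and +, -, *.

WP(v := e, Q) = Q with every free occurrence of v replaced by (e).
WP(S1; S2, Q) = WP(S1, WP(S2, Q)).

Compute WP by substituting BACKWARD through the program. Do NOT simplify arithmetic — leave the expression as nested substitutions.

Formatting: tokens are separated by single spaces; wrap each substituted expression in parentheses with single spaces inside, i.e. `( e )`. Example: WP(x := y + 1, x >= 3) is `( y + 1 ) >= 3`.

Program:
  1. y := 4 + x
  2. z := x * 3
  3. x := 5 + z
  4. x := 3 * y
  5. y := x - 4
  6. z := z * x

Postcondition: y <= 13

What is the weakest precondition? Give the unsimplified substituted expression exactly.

post: y <= 13
stmt 6: z := z * x  -- replace 0 occurrence(s) of z with (z * x)
  => y <= 13
stmt 5: y := x - 4  -- replace 1 occurrence(s) of y with (x - 4)
  => ( x - 4 ) <= 13
stmt 4: x := 3 * y  -- replace 1 occurrence(s) of x with (3 * y)
  => ( ( 3 * y ) - 4 ) <= 13
stmt 3: x := 5 + z  -- replace 0 occurrence(s) of x with (5 + z)
  => ( ( 3 * y ) - 4 ) <= 13
stmt 2: z := x * 3  -- replace 0 occurrence(s) of z with (x * 3)
  => ( ( 3 * y ) - 4 ) <= 13
stmt 1: y := 4 + x  -- replace 1 occurrence(s) of y with (4 + x)
  => ( ( 3 * ( 4 + x ) ) - 4 ) <= 13

Answer: ( ( 3 * ( 4 + x ) ) - 4 ) <= 13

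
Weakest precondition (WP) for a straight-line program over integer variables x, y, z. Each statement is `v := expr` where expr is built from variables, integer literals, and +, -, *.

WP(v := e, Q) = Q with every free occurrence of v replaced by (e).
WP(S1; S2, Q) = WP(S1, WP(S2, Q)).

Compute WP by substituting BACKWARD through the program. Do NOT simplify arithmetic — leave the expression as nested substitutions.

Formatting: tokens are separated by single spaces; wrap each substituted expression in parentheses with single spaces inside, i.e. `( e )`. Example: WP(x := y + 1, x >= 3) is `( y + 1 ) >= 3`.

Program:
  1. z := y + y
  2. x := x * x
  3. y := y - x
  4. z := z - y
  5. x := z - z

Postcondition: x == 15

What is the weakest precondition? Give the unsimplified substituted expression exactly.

post: x == 15
stmt 5: x := z - z  -- replace 1 occurrence(s) of x with (z - z)
  => ( z - z ) == 15
stmt 4: z := z - y  -- replace 2 occurrence(s) of z with (z - y)
  => ( ( z - y ) - ( z - y ) ) == 15
stmt 3: y := y - x  -- replace 2 occurrence(s) of y with (y - x)
  => ( ( z - ( y - x ) ) - ( z - ( y - x ) ) ) == 15
stmt 2: x := x * x  -- replace 2 occurrence(s) of x with (x * x)
  => ( ( z - ( y - ( x * x ) ) ) - ( z - ( y - ( x * x ) ) ) ) == 15
stmt 1: z := y + y  -- replace 2 occurrence(s) of z with (y + y)
  => ( ( ( y + y ) - ( y - ( x * x ) ) ) - ( ( y + y ) - ( y - ( x * x ) ) ) ) == 15

Answer: ( ( ( y + y ) - ( y - ( x * x ) ) ) - ( ( y + y ) - ( y - ( x * x ) ) ) ) == 15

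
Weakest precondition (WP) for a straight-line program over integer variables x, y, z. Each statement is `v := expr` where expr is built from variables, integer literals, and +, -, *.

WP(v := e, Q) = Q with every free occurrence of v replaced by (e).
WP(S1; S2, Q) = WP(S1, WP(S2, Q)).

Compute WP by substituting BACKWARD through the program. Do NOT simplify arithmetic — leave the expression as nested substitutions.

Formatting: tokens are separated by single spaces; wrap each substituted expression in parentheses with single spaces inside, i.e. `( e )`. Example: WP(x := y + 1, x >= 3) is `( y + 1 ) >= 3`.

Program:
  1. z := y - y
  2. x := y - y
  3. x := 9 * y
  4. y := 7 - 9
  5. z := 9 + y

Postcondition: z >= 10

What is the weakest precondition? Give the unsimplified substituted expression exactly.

post: z >= 10
stmt 5: z := 9 + y  -- replace 1 occurrence(s) of z with (9 + y)
  => ( 9 + y ) >= 10
stmt 4: y := 7 - 9  -- replace 1 occurrence(s) of y with (7 - 9)
  => ( 9 + ( 7 - 9 ) ) >= 10
stmt 3: x := 9 * y  -- replace 0 occurrence(s) of x with (9 * y)
  => ( 9 + ( 7 - 9 ) ) >= 10
stmt 2: x := y - y  -- replace 0 occurrence(s) of x with (y - y)
  => ( 9 + ( 7 - 9 ) ) >= 10
stmt 1: z := y - y  -- replace 0 occurrence(s) of z with (y - y)
  => ( 9 + ( 7 - 9 ) ) >= 10

Answer: ( 9 + ( 7 - 9 ) ) >= 10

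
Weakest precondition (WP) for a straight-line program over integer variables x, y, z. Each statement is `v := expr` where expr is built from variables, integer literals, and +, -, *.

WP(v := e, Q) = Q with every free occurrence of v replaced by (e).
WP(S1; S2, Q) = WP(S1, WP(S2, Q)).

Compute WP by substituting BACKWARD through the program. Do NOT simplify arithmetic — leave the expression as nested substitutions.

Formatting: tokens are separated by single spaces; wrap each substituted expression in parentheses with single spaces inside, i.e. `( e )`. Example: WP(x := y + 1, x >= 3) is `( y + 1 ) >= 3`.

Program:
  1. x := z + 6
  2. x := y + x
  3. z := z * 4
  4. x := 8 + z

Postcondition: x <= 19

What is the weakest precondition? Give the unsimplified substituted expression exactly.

Answer: ( 8 + ( z * 4 ) ) <= 19

Derivation:
post: x <= 19
stmt 4: x := 8 + z  -- replace 1 occurrence(s) of x with (8 + z)
  => ( 8 + z ) <= 19
stmt 3: z := z * 4  -- replace 1 occurrence(s) of z with (z * 4)
  => ( 8 + ( z * 4 ) ) <= 19
stmt 2: x := y + x  -- replace 0 occurrence(s) of x with (y + x)
  => ( 8 + ( z * 4 ) ) <= 19
stmt 1: x := z + 6  -- replace 0 occurrence(s) of x with (z + 6)
  => ( 8 + ( z * 4 ) ) <= 19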